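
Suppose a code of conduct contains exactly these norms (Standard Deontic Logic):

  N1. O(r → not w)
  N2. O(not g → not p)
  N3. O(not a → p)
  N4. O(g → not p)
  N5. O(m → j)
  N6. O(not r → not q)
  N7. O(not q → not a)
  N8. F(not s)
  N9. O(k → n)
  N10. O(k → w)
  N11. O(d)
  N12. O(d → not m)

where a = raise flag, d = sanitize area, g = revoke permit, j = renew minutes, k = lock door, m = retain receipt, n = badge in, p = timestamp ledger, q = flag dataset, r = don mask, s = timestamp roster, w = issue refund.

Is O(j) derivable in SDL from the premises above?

Premise 5 is O(m → j), but O(m) is not derivable from the premises, so it does not yield O(j).
No other premise forces O(j). An ideal world satisfying every premise can still have j false, so O(j) is not derivable.

No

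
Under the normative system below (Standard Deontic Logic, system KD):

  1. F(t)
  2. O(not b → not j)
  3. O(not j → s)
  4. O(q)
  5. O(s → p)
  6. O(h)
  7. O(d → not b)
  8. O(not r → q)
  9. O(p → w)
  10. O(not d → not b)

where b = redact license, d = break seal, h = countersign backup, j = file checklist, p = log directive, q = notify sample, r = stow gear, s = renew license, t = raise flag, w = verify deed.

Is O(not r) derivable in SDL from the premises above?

No

Premise 8 is O(not r → q); even if O(q) held, inferring O(not r) would be affirming the consequent — invalid.
No other premise forces O(not r). An ideal world satisfying every premise can still have not r false, so O(not r) is not derivable.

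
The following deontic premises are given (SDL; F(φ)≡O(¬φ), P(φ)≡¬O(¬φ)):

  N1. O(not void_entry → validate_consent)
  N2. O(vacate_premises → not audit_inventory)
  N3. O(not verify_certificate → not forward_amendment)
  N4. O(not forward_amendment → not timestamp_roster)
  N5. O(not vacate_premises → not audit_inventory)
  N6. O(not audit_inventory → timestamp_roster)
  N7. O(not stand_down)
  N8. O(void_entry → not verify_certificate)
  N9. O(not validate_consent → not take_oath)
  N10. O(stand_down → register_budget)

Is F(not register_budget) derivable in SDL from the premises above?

No

Premise 10 is O(stand_down → register_budget), but O(stand_down) is not derivable from the premises, so it does not yield O(register_budget).
No other premise forces O(register_budget). An ideal world satisfying every premise can still have not register_budget true, so F(not register_budget) is not derivable.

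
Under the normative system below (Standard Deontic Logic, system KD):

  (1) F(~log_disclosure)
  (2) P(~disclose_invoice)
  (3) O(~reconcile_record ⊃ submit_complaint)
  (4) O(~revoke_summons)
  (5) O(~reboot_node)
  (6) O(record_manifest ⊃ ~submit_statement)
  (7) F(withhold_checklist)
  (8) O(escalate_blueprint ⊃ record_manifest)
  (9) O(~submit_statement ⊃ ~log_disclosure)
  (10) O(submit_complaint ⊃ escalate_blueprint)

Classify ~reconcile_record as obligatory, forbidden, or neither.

Premise 1, F(~log_disclosure), is equivalent to O(log_disclosure).
The contrapositive of premise 9 (O(~submit_statement ⊃ ~log_disclosure)) is O(log_disclosure ⊃ submit_statement), and O(log_disclosure) is already established, so O(submit_statement).
Premise 6, O(record_manifest ⊃ ~submit_statement), contraposes to O(submit_statement ⊃ ~record_manifest); with O(submit_statement) we get O(~record_manifest).
The contrapositive of premise 8 (O(escalate_blueprint ⊃ record_manifest)) is O(~record_manifest ⊃ ~escalate_blueprint), and O(~record_manifest) is already established, so O(~escalate_blueprint).
Premise 10, O(submit_complaint ⊃ escalate_blueprint), contraposes to O(~escalate_blueprint ⊃ ~submit_complaint); with O(~escalate_blueprint) we get O(~submit_complaint).
Premise 3 is O(~reconcile_record ⊃ submit_complaint); contrapositively O(~submit_complaint ⊃ reconcile_record). Since O(~submit_complaint) holds, K gives O(reconcile_record).
Premises 2, 4, 5, 7 do not contribute to this derivation.
Thus O(reconcile_record), which is F(~reconcile_record): ~reconcile_record is forbidden.

Forbidden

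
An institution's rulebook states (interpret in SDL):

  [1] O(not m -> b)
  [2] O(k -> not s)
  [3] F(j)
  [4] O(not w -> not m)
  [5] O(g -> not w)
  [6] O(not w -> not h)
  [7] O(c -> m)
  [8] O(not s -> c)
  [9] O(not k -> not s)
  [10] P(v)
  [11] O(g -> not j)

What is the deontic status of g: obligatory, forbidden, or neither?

Forbidden

By case analysis on k: premise 2 gives O(k -> not s) and premise 9 gives O(not k -> not s), so O(not s) either way.
From O(not s) and premise 8, O(not s -> c), we obtain O(c).
Premise 7 is O(c -> m); since O(c), deontic closure gives O(m).
The contrapositive of premise 4 (O(not w -> not m)) is O(m -> w), and O(m) is already established, so O(w).
Premise 5, O(g -> not w), contraposes to O(w -> not g); with O(w) we get O(not g).
Premises 1, 3, 6, 10, 11 do not contribute to this derivation.
Thus O(not g), which is F(g): g is forbidden.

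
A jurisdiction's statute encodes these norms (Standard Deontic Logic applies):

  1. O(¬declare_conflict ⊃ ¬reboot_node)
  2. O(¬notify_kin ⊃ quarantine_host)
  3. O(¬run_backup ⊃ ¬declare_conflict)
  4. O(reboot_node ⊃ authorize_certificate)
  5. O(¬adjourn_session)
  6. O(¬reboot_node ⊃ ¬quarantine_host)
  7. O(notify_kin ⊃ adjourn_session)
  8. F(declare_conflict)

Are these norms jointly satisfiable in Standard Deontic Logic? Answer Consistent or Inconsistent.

Inconsistent

Premise 8 is F(declare_conflict), i.e. O(¬declare_conflict).
Applying K to premise 1 (O(¬declare_conflict ⊃ ¬reboot_node)) and O(¬declare_conflict) yields O(¬reboot_node).
Premise 6 is O(¬reboot_node ⊃ ¬quarantine_host); since O(¬reboot_node), deontic closure gives O(¬quarantine_host).
Premise 2, O(¬notify_kin ⊃ quarantine_host), contraposes to O(¬quarantine_host ⊃ notify_kin); with O(¬quarantine_host) we get O(notify_kin).
Premise 7 is O(notify_kin ⊃ adjourn_session); since O(notify_kin), deontic closure gives O(adjourn_session).
Yet premise 5 states O(¬adjourn_session).
We now have both O(adjourn_session) and O(¬adjourn_session) — adjourn_session is simultaneously obligatory and forbidden, violating the D-axiom.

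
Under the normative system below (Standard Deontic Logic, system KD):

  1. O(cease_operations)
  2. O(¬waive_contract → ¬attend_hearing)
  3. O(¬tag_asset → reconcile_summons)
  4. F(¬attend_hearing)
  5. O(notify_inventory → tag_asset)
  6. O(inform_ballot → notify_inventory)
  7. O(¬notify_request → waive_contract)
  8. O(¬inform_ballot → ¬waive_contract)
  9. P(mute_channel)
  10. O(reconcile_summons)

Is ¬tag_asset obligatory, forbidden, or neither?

Forbidden

Premise 4 is F(¬attend_hearing), i.e. O(attend_hearing).
Premise 2, O(¬waive_contract → ¬attend_hearing), contraposes to O(attend_hearing → waive_contract); with O(attend_hearing) we get O(waive_contract).
Premise 8 is O(¬inform_ballot → ¬waive_contract); contrapositively O(waive_contract → inform_ballot). Since O(waive_contract) holds, K gives O(inform_ballot).
Premise 6 is O(inform_ballot → notify_inventory); since O(inform_ballot), deontic closure gives O(notify_inventory).
Premise 5 is O(notify_inventory → tag_asset); since O(notify_inventory), deontic closure gives O(tag_asset).
Premises 1, 3, 7, 9, 10 do not contribute to this derivation.
Thus O(tag_asset), which is F(¬tag_asset): ¬tag_asset is forbidden.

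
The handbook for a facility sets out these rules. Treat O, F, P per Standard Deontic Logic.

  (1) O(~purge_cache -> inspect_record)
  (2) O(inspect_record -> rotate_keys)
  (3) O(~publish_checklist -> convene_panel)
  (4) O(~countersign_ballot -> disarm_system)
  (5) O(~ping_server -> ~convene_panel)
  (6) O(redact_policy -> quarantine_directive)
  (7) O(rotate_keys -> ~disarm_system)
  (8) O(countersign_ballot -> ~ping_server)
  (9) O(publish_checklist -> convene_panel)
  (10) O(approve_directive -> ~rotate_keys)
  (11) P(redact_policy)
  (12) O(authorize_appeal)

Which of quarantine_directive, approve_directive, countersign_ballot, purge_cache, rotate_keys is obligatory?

purge_cache

Premises 9 and 3 cover both cases: O(publish_checklist -> convene_panel) and O(~publish_checklist -> convene_panel). Since publish_checklist ∨ ~publish_checklist is a tautology, O(convene_panel) follows.
Premise 5, O(~ping_server -> ~convene_panel), contraposes to O(convene_panel -> ping_server); with O(convene_panel) we get O(ping_server).
Premise 8 is O(countersign_ballot -> ~ping_server); contrapositively O(ping_server -> ~countersign_ballot). Since O(ping_server) holds, K gives O(~countersign_ballot).
From O(~countersign_ballot) and premise 4, O(~countersign_ballot -> disarm_system), we obtain O(disarm_system).
The contrapositive of premise 7 (O(rotate_keys -> ~disarm_system)) is O(disarm_system -> ~rotate_keys), and O(disarm_system) is already established, so O(~rotate_keys).
The contrapositive of premise 2 (O(inspect_record -> rotate_keys)) is O(~rotate_keys -> ~inspect_record), and O(~rotate_keys) is already established, so O(~inspect_record).
Premise 1, O(~purge_cache -> inspect_record), contraposes to O(~inspect_record -> purge_cache); with O(~inspect_record) we get O(purge_cache).
So O(purge_cache) holds — purge_cache is obligatory. None of the other listed options is made obligatory by any chain of premises.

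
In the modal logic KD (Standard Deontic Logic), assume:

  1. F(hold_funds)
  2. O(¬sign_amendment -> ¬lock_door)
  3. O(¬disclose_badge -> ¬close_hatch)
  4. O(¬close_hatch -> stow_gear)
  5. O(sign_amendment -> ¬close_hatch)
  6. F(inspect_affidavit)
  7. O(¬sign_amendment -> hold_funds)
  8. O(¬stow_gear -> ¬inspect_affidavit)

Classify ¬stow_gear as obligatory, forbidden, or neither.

Forbidden

F(hold_funds) at premise 1 means O(¬hold_funds).
Premise 7, O(¬sign_amendment -> hold_funds), contraposes to O(¬hold_funds -> sign_amendment); with O(¬hold_funds) we get O(sign_amendment).
Premise 5 is O(sign_amendment -> ¬close_hatch); since O(sign_amendment), deontic closure gives O(¬close_hatch).
Premise 4 is O(¬close_hatch -> stow_gear); since O(¬close_hatch), deontic closure gives O(stow_gear).
Premises 2, 3, 6, 8 do not contribute to this derivation.
Thus O(stow_gear), which is F(¬stow_gear): ¬stow_gear is forbidden.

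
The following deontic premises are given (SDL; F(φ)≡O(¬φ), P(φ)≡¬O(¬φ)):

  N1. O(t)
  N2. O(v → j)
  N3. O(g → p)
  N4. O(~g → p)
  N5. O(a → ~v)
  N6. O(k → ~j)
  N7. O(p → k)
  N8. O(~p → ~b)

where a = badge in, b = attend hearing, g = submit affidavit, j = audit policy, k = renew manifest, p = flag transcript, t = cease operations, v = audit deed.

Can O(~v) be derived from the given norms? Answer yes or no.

Yes

Premises 4 and 3 cover both cases: O(~g → p) and O(g → p). Since ~g ∨ g is a tautology, O(p) follows.
With premise 7, O(p → k), the K-axiom yields O(k).
Applying K to premise 6 (O(k → ~j)) and O(k) yields O(~j).
The contrapositive of premise 2 (O(v → j)) is O(~j → ~v), and O(~j) is already established, so O(~v).
Premises 1, 5, 8 do not contribute to this derivation.
So O(~v) follows.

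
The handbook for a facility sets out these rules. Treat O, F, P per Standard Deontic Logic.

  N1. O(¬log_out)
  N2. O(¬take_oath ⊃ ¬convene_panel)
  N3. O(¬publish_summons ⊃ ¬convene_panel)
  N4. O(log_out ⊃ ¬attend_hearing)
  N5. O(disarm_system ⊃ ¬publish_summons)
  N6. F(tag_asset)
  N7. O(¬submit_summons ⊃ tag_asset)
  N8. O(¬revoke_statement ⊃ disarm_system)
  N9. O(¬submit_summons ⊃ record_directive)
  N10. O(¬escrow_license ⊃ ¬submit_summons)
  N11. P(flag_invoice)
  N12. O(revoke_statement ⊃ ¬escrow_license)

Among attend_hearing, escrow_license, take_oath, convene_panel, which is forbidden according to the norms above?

convene_panel

Premise 6 is F(tag_asset), i.e. O(¬tag_asset).
Premise 7, O(¬submit_summons ⊃ tag_asset), contraposes to O(¬tag_asset ⊃ submit_summons); with O(¬tag_asset) we get O(submit_summons).
Premise 10 is O(¬escrow_license ⊃ ¬submit_summons); contrapositively O(submit_summons ⊃ escrow_license). Since O(submit_summons) holds, K gives O(escrow_license).
Premise 12 is O(revoke_statement ⊃ ¬escrow_license); contrapositively O(escrow_license ⊃ ¬revoke_statement). Since O(escrow_license) holds, K gives O(¬revoke_statement).
With premise 8, O(¬revoke_statement ⊃ disarm_system), the K-axiom yields O(disarm_system).
From O(disarm_system) and premise 5, O(disarm_system ⊃ ¬publish_summons), we obtain O(¬publish_summons).
Applying K to premise 3 (O(¬publish_summons ⊃ ¬convene_panel)) and O(¬publish_summons) yields O(¬convene_panel).
So O(¬convene_panel) holds, i.e. convene_panel is forbidden. None of the other listed options is forbidden under the premises.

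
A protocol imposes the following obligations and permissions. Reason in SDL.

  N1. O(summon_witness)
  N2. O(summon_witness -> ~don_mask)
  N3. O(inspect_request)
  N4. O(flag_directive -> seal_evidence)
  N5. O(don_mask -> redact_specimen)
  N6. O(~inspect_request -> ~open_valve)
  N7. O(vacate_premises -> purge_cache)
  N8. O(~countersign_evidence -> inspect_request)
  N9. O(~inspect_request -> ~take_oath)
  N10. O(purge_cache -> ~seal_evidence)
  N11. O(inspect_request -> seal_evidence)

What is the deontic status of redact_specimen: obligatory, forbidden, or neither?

Premise 5 is O(don_mask -> redact_specimen), but O(don_mask) is not derivable from the premises, so it does not yield O(redact_specimen).
No premise or chain of K-axiom applications forces O(redact_specimen), and none forces O(~redact_specimen). So redact_specimen is neither obligatory nor forbidden under these norms.

Neither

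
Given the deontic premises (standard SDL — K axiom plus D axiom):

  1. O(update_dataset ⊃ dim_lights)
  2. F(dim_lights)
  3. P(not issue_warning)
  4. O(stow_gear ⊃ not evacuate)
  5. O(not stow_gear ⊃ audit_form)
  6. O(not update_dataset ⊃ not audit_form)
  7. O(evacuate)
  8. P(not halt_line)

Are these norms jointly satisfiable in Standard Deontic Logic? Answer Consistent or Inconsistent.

F(dim_lights) at premise 2 means O(not dim_lights).
The contrapositive of premise 1 (O(update_dataset ⊃ dim_lights)) is O(not dim_lights ⊃ not update_dataset), and O(not dim_lights) is already established, so O(not update_dataset).
From O(not update_dataset) and premise 6, O(not update_dataset ⊃ not audit_form), we obtain O(not audit_form).
The contrapositive of premise 5 (O(not stow_gear ⊃ audit_form)) is O(not audit_form ⊃ stow_gear), and O(not audit_form) is already established, so O(stow_gear).
Applying K to premise 4 (O(stow_gear ⊃ not evacuate)) and O(stow_gear) yields O(not evacuate).
But premise 7 directly asserts O(evacuate).
We now have both O(not evacuate) and O(evacuate) — evacuate is simultaneously obligatory and forbidden, violating the D-axiom.

Inconsistent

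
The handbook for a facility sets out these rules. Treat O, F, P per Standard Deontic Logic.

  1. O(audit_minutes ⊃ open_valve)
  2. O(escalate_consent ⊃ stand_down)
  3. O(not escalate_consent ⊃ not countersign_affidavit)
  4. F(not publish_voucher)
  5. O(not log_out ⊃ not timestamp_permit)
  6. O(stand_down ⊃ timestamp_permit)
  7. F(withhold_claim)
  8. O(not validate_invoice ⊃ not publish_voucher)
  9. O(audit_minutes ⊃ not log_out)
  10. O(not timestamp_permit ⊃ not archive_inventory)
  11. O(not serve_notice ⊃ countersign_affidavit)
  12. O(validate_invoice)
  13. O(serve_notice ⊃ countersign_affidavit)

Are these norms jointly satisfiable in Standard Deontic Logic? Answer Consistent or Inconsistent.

Premise 8 is O(not validate_invoice ⊃ not publish_voucher), but O(not validate_invoice) is not derivable from the premises, so it does not yield O(not publish_voucher).
So O(not publish_voucher) is not derivable, and the apparent clash with O(publish_voucher) does not arise.
A world satisfying every obligation exists (e.g. archive_inventory=false, audit_minutes=false, countersign_affidavit=true, escalate_consent=true, log_out=true, open_valve=false, publish_voucher=true, serve_notice=false, stand_down=true, timestamp_permit=true, validate_invoice=true, withhold_claim=false); no atom is both obligatory and forbidden, so the set is consistent.

Consistent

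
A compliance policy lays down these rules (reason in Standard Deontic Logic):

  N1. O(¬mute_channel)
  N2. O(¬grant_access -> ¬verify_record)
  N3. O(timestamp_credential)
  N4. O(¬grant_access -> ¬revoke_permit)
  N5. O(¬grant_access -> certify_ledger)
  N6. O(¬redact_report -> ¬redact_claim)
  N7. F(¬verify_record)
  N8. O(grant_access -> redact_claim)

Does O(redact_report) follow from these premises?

Yes

F(¬verify_record) at premise 7 means O(verify_record).
Premise 2 is O(¬grant_access -> ¬verify_record); contrapositively O(verify_record -> grant_access). Since O(verify_record) holds, K gives O(grant_access).
Premise 8 is O(grant_access -> redact_claim); since O(grant_access), deontic closure gives O(redact_claim).
The contrapositive of premise 6 (O(¬redact_report -> ¬redact_claim)) is O(redact_claim -> redact_report), and O(redact_claim) is already established, so O(redact_report).
Premises 1, 3, 4, 5 do not contribute to this derivation.
So O(redact_report) follows.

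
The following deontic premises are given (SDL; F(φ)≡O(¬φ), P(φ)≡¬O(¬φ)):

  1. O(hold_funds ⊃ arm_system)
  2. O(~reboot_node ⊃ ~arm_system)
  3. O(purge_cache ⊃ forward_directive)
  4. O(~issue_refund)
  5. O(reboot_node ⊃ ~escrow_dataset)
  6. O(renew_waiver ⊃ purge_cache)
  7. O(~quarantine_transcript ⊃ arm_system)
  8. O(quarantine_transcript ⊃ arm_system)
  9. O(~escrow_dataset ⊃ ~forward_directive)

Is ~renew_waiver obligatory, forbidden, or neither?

Obligatory

Premises 8 and 7 are O(quarantine_transcript ⊃ arm_system) and O(~quarantine_transcript ⊃ arm_system); every ideal world satisfies quarantine_transcript or ~quarantine_transcript, so in either case arm_system holds — hence O(arm_system).
The contrapositive of premise 2 (O(~reboot_node ⊃ ~arm_system)) is O(arm_system ⊃ reboot_node), and O(arm_system) is already established, so O(reboot_node).
From O(reboot_node) and premise 5, O(reboot_node ⊃ ~escrow_dataset), we obtain O(~escrow_dataset).
From O(~escrow_dataset) and premise 9, O(~escrow_dataset ⊃ ~forward_directive), we obtain O(~forward_directive).
The contrapositive of premise 3 (O(purge_cache ⊃ forward_directive)) is O(~forward_directive ⊃ ~purge_cache), and O(~forward_directive) is already established, so O(~purge_cache).
The contrapositive of premise 6 (O(renew_waiver ⊃ purge_cache)) is O(~purge_cache ⊃ ~renew_waiver), and O(~purge_cache) is already established, so O(~renew_waiver).
Premises 1, 4 do not contribute to this derivation.
Hence ~renew_waiver is obligatory.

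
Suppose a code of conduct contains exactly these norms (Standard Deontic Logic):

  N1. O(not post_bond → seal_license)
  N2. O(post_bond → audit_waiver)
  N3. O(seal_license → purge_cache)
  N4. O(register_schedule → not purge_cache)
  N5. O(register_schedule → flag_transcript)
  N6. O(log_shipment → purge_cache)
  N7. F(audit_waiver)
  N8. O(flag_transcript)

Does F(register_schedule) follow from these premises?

Yes

Premise 7 is F(audit_waiver), i.e. O(not audit_waiver).
Premise 2 is O(post_bond → audit_waiver); contrapositively O(not audit_waiver → not post_bond). Since O(not audit_waiver) holds, K gives O(not post_bond).
Applying K to premise 1 (O(not post_bond → seal_license)) and O(not post_bond) yields O(seal_license).
Premise 3 is O(seal_license → purge_cache); since O(seal_license), deontic closure gives O(purge_cache).
Premise 4, O(register_schedule → not purge_cache), contraposes to O(purge_cache → not register_schedule); with O(purge_cache) we get O(not register_schedule).
Premises 5, 6, 8 do not contribute to this derivation.
So O(not register_schedule) holds, i.e. F(register_schedule). The claim follows.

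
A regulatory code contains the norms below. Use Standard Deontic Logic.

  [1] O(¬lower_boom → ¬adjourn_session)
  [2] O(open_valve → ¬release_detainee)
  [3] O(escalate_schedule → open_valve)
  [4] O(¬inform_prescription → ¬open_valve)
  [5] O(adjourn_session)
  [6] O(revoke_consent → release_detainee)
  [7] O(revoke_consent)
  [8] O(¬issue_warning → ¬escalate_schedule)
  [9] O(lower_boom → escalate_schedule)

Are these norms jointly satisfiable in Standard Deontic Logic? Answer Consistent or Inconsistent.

Premise 7 states O(revoke_consent) outright.
With premise 6, O(revoke_consent → release_detainee), the K-axiom yields O(release_detainee).
Premise 2 is O(open_valve → ¬release_detainee); contrapositively O(release_detainee → ¬open_valve). Since O(release_detainee) holds, K gives O(¬open_valve).
The contrapositive of premise 3 (O(escalate_schedule → open_valve)) is O(¬open_valve → ¬escalate_schedule), and O(¬open_valve) is already established, so O(¬escalate_schedule).
The contrapositive of premise 9 (O(lower_boom → escalate_schedule)) is O(¬escalate_schedule → ¬lower_boom), and O(¬escalate_schedule) is already established, so O(¬lower_boom).
With premise 1, O(¬lower_boom → ¬adjourn_session), the K-axiom yields O(¬adjourn_session).
However, premise 5 gives O(adjourn_session).
We now have both O(¬adjourn_session) and O(adjourn_session) — adjourn_session is simultaneously obligatory and forbidden, violating the D-axiom.

Inconsistent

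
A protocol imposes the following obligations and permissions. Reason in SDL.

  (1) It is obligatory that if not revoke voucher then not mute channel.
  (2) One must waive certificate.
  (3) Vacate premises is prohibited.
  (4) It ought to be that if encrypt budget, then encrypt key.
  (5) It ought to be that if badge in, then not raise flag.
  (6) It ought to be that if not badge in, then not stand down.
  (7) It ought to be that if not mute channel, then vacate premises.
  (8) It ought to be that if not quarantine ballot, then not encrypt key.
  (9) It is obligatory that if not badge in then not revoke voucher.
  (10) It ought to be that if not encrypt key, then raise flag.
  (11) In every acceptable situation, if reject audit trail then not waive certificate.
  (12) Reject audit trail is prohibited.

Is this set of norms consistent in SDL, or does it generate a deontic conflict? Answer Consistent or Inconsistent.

Consistent

Premise 11 is O(reject_audit_trail → ¬waive_certificate), but O(reject_audit_trail) is not derivable from the premises, so it does not yield O(¬waive_certificate).
So O(¬waive_certificate) is not derivable, and the apparent clash with O(waive_certificate) does not arise.
A world satisfying every obligation exists (e.g. badge_in=true, encrypt_budget=false, encrypt_key=true, mute_channel=true, quarantine_ballot=true, raise_flag=false, reject_audit_trail=false, revoke_voucher=true, stand_down=false, vacate_premises=false, waive_certificate=true); no atom is both obligatory and forbidden, so the set is consistent.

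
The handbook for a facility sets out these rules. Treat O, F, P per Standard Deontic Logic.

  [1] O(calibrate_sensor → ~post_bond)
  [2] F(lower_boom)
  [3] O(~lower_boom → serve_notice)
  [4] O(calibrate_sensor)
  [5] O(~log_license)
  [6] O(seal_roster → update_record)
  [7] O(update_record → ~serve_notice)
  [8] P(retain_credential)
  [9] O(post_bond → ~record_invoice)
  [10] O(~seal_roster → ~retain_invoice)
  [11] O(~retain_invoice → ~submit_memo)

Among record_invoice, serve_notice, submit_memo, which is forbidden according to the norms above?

Premise 2, F(lower_boom), is equivalent to O(~lower_boom).
From O(~lower_boom) and premise 3, O(~lower_boom → serve_notice), we obtain O(serve_notice).
Premise 7, O(update_record → ~serve_notice), contraposes to O(serve_notice → ~update_record); with O(serve_notice) we get O(~update_record).
The contrapositive of premise 6 (O(seal_roster → update_record)) is O(~update_record → ~seal_roster), and O(~update_record) is already established, so O(~seal_roster).
Premise 10 is O(~seal_roster → ~retain_invoice); since O(~seal_roster), deontic closure gives O(~retain_invoice).
Premise 11 is O(~retain_invoice → ~submit_memo); since O(~retain_invoice), deontic closure gives O(~submit_memo).
So O(~submit_memo) holds, i.e. submit_memo is forbidden. None of the other listed options is forbidden under the premises.

submit_memo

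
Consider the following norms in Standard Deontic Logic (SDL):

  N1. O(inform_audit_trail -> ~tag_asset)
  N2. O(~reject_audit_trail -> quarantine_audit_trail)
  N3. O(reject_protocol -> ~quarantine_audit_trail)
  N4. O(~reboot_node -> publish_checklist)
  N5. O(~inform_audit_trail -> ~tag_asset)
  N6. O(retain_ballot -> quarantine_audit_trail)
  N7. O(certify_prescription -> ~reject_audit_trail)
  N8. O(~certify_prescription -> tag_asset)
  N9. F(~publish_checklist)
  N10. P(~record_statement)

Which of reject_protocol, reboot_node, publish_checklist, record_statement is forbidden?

reject_protocol

Premises 5 and 1 are O(~inform_audit_trail -> ~tag_asset) and O(inform_audit_trail -> ~tag_asset); every ideal world satisfies ~inform_audit_trail or inform_audit_trail, so in either case ~tag_asset holds — hence O(~tag_asset).
Premise 8, O(~certify_prescription -> tag_asset), contraposes to O(~tag_asset -> certify_prescription); with O(~tag_asset) we get O(certify_prescription).
Premise 7 is O(certify_prescription -> ~reject_audit_trail); since O(certify_prescription), deontic closure gives O(~reject_audit_trail).
Applying K to premise 2 (O(~reject_audit_trail -> quarantine_audit_trail)) and O(~reject_audit_trail) yields O(quarantine_audit_trail).
Premise 3 is O(reject_protocol -> ~quarantine_audit_trail); contrapositively O(quarantine_audit_trail -> ~reject_protocol). Since O(quarantine_audit_trail) holds, K gives O(~reject_protocol).
So O(~reject_protocol) holds, i.e. reject_protocol is forbidden. None of the other listed options is forbidden under the premises.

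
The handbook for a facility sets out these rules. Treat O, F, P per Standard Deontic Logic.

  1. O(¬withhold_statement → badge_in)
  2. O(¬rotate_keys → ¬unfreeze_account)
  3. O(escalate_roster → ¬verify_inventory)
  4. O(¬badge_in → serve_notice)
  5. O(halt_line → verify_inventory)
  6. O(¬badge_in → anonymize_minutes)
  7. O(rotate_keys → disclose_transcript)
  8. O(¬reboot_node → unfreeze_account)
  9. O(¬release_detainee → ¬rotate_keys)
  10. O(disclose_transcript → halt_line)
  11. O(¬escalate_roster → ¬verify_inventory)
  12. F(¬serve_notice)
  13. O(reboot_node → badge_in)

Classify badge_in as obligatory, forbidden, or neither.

Premises 11 and 3 are O(¬escalate_roster → ¬verify_inventory) and O(escalate_roster → ¬verify_inventory); every ideal world satisfies ¬escalate_roster or escalate_roster, so in either case ¬verify_inventory holds — hence O(¬verify_inventory).
The contrapositive of premise 5 (O(halt_line → verify_inventory)) is O(¬verify_inventory → ¬halt_line), and O(¬verify_inventory) is already established, so O(¬halt_line).
Premise 10, O(disclose_transcript → halt_line), contraposes to O(¬halt_line → ¬disclose_transcript); with O(¬halt_line) we get O(¬disclose_transcript).
Premise 7 is O(rotate_keys → disclose_transcript); contrapositively O(¬disclose_transcript → ¬rotate_keys). Since O(¬disclose_transcript) holds, K gives O(¬rotate_keys).
From O(¬rotate_keys) and premise 2, O(¬rotate_keys → ¬unfreeze_account), we obtain O(¬unfreeze_account).
Premise 8, O(¬reboot_node → unfreeze_account), contraposes to O(¬unfreeze_account → reboot_node); with O(¬unfreeze_account) we get O(reboot_node).
With premise 13, O(reboot_node → badge_in), the K-axiom yields O(badge_in).
Premises 1, 4, 6, 9, 12 do not contribute to this derivation.
Hence badge_in is obligatory.

Obligatory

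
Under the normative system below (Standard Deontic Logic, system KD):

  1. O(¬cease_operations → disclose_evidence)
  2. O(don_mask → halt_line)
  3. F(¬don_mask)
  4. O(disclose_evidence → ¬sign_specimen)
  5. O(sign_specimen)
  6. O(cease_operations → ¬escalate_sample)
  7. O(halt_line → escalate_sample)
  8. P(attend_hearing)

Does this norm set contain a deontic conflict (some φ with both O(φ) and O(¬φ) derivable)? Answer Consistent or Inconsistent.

Premise 5 states O(sign_specimen) outright.
The contrapositive of premise 4 (O(disclose_evidence → ¬sign_specimen)) is O(sign_specimen → ¬disclose_evidence), and O(sign_specimen) is already established, so O(¬disclose_evidence).
Premise 1, O(¬cease_operations → disclose_evidence), contraposes to O(¬disclose_evidence → cease_operations); with O(¬disclose_evidence) we get O(cease_operations).
Premise 6 is O(cease_operations → ¬escalate_sample); since O(cease_operations), deontic closure gives O(¬escalate_sample).
The contrapositive of premise 7 (O(halt_line → escalate_sample)) is O(¬escalate_sample → ¬halt_line), and O(¬escalate_sample) is already established, so O(¬halt_line).
Premise 2 is O(don_mask → halt_line); contrapositively O(¬halt_line → ¬don_mask). Since O(¬halt_line) holds, K gives O(¬don_mask).
Yet premise 3 is F(¬don_mask), i.e. O(don_mask).
We now have both O(¬don_mask) and O(don_mask) — don_mask is simultaneously obligatory and forbidden, violating the D-axiom.

Inconsistent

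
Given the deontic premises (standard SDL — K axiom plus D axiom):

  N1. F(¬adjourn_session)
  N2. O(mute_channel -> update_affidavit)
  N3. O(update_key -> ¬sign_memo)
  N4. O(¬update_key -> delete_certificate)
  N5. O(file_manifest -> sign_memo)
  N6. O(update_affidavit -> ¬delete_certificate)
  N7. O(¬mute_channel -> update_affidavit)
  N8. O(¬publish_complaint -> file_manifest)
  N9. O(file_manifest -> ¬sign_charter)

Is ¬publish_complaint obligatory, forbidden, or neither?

Forbidden

Premises 2 and 7 cover both cases: O(mute_channel -> update_affidavit) and O(¬mute_channel -> update_affidavit). Since mute_channel ∨ ¬mute_channel is a tautology, O(update_affidavit) follows.
Applying K to premise 6 (O(update_affidavit -> ¬delete_certificate)) and O(update_affidavit) yields O(¬delete_certificate).
The contrapositive of premise 4 (O(¬update_key -> delete_certificate)) is O(¬delete_certificate -> update_key), and O(¬delete_certificate) is already established, so O(update_key).
From O(update_key) and premise 3, O(update_key -> ¬sign_memo), we obtain O(¬sign_memo).
The contrapositive of premise 5 (O(file_manifest -> sign_memo)) is O(¬sign_memo -> ¬file_manifest), and O(¬sign_memo) is already established, so O(¬file_manifest).
The contrapositive of premise 8 (O(¬publish_complaint -> file_manifest)) is O(¬file_manifest -> publish_complaint), and O(¬file_manifest) is already established, so O(publish_complaint).
Premises 1, 9 do not contribute to this derivation.
Thus O(publish_complaint), which is F(¬publish_complaint): ¬publish_complaint is forbidden.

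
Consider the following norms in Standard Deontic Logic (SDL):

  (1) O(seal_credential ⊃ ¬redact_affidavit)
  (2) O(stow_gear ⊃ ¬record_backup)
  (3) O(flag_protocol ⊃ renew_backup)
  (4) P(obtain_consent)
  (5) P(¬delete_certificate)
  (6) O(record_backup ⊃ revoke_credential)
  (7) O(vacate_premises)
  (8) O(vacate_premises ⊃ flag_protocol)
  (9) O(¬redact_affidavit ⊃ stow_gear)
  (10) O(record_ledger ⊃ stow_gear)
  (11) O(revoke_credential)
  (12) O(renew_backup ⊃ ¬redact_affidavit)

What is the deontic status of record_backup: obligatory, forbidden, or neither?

Forbidden

Premise 7 states O(vacate_premises) outright.
Premise 8 is O(vacate_premises ⊃ flag_protocol); since O(vacate_premises), deontic closure gives O(flag_protocol).
With premise 3, O(flag_protocol ⊃ renew_backup), the K-axiom yields O(renew_backup).
From O(renew_backup) and premise 12, O(renew_backup ⊃ ¬redact_affidavit), we obtain O(¬redact_affidavit).
Applying K to premise 9 (O(¬redact_affidavit ⊃ stow_gear)) and O(¬redact_affidavit) yields O(stow_gear).
From O(stow_gear) and premise 2, O(stow_gear ⊃ ¬record_backup), we obtain O(¬record_backup).
Premises 1, 4, 5, 6, 10, 11 do not contribute to this derivation.
Thus O(¬record_backup), which is F(record_backup): record_backup is forbidden.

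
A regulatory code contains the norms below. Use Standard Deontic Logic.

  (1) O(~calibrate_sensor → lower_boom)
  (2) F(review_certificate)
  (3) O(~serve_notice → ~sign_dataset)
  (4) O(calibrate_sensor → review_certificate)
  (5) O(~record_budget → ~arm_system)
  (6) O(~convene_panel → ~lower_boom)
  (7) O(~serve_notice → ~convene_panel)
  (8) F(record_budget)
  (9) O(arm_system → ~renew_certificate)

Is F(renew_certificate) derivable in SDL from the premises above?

Premise 9 is O(arm_system → ~renew_certificate), but O(arm_system) is not derivable from the premises, so it does not yield O(~renew_certificate).
No other premise forces O(~renew_certificate). An ideal world satisfying every premise can still have renew_certificate true, so F(renew_certificate) is not derivable.

No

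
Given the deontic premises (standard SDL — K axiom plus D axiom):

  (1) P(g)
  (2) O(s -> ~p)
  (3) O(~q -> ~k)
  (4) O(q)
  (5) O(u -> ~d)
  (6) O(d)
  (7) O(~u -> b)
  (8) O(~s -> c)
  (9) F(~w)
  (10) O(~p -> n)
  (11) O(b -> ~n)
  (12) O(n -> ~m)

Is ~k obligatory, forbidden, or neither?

Premise 3 is O(~q -> ~k), but O(~q) is not derivable from the premises, so it does not yield O(~k).
No premise or chain of K-axiom applications forces O(~k), and none forces O(k). So ~k is neither obligatory nor forbidden under these norms.

Neither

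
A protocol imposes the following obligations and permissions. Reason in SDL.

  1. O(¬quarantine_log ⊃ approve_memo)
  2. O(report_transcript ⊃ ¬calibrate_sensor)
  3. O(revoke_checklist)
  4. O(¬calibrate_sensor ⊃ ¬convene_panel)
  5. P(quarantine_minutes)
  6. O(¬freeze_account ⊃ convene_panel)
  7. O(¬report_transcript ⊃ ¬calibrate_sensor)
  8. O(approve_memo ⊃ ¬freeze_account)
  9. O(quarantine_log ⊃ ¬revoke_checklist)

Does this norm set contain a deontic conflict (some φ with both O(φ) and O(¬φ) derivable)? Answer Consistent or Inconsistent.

Premises 2 and 7 cover both cases: O(report_transcript ⊃ ¬calibrate_sensor) and O(¬report_transcript ⊃ ¬calibrate_sensor). Since report_transcript ∨ ¬report_transcript is a tautology, O(¬calibrate_sensor) follows.
Applying K to premise 4 (O(¬calibrate_sensor ⊃ ¬convene_panel)) and O(¬calibrate_sensor) yields O(¬convene_panel).
Premise 6, O(¬freeze_account ⊃ convene_panel), contraposes to O(¬convene_panel ⊃ freeze_account); with O(¬convene_panel) we get O(freeze_account).
The contrapositive of premise 8 (O(approve_memo ⊃ ¬freeze_account)) is O(freeze_account ⊃ ¬approve_memo), and O(freeze_account) is already established, so O(¬approve_memo).
Premise 1, O(¬quarantine_log ⊃ approve_memo), contraposes to O(¬approve_memo ⊃ quarantine_log); with O(¬approve_memo) we get O(quarantine_log).
From O(quarantine_log) and premise 9, O(quarantine_log ⊃ ¬revoke_checklist), we obtain O(¬revoke_checklist).
But premise 3 directly asserts O(revoke_checklist).
We now have both O(¬revoke_checklist) and O(revoke_checklist) — revoke_checklist is simultaneously obligatory and forbidden, violating the D-axiom.

Inconsistent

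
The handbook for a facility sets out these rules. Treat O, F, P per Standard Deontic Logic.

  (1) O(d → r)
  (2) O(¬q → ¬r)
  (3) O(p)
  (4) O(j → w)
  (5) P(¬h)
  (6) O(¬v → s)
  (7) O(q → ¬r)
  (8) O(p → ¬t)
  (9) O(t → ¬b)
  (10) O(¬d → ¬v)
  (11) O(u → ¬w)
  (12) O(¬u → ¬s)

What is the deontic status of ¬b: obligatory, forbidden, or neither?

Neither

Premise 9 is O(t → ¬b), but O(t) is not derivable from the premises, so it does not yield O(¬b).
No premise or chain of K-axiom applications forces O(¬b), and none forces O(b). So ¬b is neither obligatory nor forbidden under these norms.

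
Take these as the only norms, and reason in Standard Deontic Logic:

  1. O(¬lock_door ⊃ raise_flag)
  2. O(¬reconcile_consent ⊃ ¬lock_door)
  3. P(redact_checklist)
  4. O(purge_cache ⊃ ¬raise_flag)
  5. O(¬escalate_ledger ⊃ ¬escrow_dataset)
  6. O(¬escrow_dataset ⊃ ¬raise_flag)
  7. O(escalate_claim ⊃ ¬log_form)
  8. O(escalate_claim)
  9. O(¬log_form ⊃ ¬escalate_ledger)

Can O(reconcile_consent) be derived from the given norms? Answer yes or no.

From premise 8 we have O(escalate_claim).
Premise 7 is O(escalate_claim ⊃ ¬log_form); since O(escalate_claim), deontic closure gives O(¬log_form).
With premise 9, O(¬log_form ⊃ ¬escalate_ledger), the K-axiom yields O(¬escalate_ledger).
Applying K to premise 5 (O(¬escalate_ledger ⊃ ¬escrow_dataset)) and O(¬escalate_ledger) yields O(¬escrow_dataset).
Applying K to premise 6 (O(¬escrow_dataset ⊃ ¬raise_flag)) and O(¬escrow_dataset) yields O(¬raise_flag).
The contrapositive of premise 1 (O(¬lock_door ⊃ raise_flag)) is O(¬raise_flag ⊃ lock_door), and O(¬raise_flag) is already established, so O(lock_door).
Premise 2, O(¬reconcile_consent ⊃ ¬lock_door), contraposes to O(lock_door ⊃ reconcile_consent); with O(lock_door) we get O(reconcile_consent).
Premises 3, 4 do not contribute to this derivation.
So O(reconcile_consent) follows.

Yes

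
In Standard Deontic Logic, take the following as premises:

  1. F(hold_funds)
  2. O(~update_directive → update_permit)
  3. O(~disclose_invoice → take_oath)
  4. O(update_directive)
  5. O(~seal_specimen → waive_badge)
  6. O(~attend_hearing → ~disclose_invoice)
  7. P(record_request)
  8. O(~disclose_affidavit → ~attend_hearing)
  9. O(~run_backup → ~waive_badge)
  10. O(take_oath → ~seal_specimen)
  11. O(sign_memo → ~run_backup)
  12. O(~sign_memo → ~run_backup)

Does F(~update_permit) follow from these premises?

No

Premise 2 is O(~update_directive → update_permit), but O(~update_directive) is not derivable from the premises, so it does not yield O(update_permit).
No other premise forces O(update_permit). An ideal world satisfying every premise can still have ~update_permit true, so F(~update_permit) is not derivable.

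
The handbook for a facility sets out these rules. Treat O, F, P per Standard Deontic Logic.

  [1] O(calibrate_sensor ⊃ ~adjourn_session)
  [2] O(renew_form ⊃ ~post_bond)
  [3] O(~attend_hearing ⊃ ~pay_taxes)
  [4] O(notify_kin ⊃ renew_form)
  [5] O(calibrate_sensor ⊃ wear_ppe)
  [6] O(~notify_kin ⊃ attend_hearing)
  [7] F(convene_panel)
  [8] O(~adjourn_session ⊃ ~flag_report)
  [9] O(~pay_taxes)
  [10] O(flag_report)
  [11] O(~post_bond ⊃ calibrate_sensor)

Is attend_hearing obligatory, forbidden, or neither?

Obligatory

From premise 10 we have O(flag_report).
The contrapositive of premise 8 (O(~adjourn_session ⊃ ~flag_report)) is O(flag_report ⊃ adjourn_session), and O(flag_report) is already established, so O(adjourn_session).
Premise 1 is O(calibrate_sensor ⊃ ~adjourn_session); contrapositively O(adjourn_session ⊃ ~calibrate_sensor). Since O(adjourn_session) holds, K gives O(~calibrate_sensor).
Premise 11, O(~post_bond ⊃ calibrate_sensor), contraposes to O(~calibrate_sensor ⊃ post_bond); with O(~calibrate_sensor) we get O(post_bond).
Premise 2, O(renew_form ⊃ ~post_bond), contraposes to O(post_bond ⊃ ~renew_form); with O(post_bond) we get O(~renew_form).
The contrapositive of premise 4 (O(notify_kin ⊃ renew_form)) is O(~renew_form ⊃ ~notify_kin), and O(~renew_form) is already established, so O(~notify_kin).
From O(~notify_kin) and premise 6, O(~notify_kin ⊃ attend_hearing), we obtain O(attend_hearing).
Premises 3, 5, 7, 9 do not contribute to this derivation.
Hence attend_hearing is obligatory.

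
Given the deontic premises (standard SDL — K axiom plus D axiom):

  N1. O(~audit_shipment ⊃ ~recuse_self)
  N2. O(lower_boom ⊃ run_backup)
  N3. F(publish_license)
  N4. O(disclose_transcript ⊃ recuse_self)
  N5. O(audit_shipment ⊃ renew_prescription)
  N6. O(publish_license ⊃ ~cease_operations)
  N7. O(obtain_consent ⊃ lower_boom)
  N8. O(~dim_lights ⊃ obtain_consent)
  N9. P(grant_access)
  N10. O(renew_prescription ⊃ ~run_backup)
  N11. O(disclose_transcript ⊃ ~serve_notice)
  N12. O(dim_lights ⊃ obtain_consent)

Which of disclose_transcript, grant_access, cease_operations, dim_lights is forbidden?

Premises 12 and 8 are O(dim_lights ⊃ obtain_consent) and O(~dim_lights ⊃ obtain_consent); every ideal world satisfies dim_lights or ~dim_lights, so in either case obtain_consent holds — hence O(obtain_consent).
Applying K to premise 7 (O(obtain_consent ⊃ lower_boom)) and O(obtain_consent) yields O(lower_boom).
With premise 2, O(lower_boom ⊃ run_backup), the K-axiom yields O(run_backup).
The contrapositive of premise 10 (O(renew_prescription ⊃ ~run_backup)) is O(run_backup ⊃ ~renew_prescription), and O(run_backup) is already established, so O(~renew_prescription).
Premise 5 is O(audit_shipment ⊃ renew_prescription); contrapositively O(~renew_prescription ⊃ ~audit_shipment). Since O(~renew_prescription) holds, K gives O(~audit_shipment).
From O(~audit_shipment) and premise 1, O(~audit_shipment ⊃ ~recuse_self), we obtain O(~recuse_self).
The contrapositive of premise 4 (O(disclose_transcript ⊃ recuse_self)) is O(~recuse_self ⊃ ~disclose_transcript), and O(~recuse_self) is already established, so O(~disclose_transcript).
So O(~disclose_transcript) holds, i.e. disclose_transcript is forbidden. None of the other listed options is forbidden under the premises.

disclose_transcript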